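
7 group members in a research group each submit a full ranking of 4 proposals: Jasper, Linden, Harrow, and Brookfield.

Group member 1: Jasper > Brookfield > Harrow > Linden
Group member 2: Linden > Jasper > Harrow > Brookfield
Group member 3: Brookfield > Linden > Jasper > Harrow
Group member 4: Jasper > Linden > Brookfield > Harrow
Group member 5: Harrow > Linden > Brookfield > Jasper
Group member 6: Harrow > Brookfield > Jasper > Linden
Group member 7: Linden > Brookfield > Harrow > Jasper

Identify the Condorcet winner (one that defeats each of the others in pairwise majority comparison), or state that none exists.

Head-to-head results (7 voters total):
Jasper vs Linden: Linden wins 4–3.
Jasper vs Harrow: Jasper wins 4–3.
Jasper vs Brookfield: Brookfield wins 4–3.
Linden vs Harrow: Linden wins 4–3.
Linden vs Brookfield: Linden wins 4–3.
Harrow vs Brookfield: Brookfield wins 4–3.
Linden beats each rival — Jasper (4–3), Harrow (4–3), Brookfield (4–3) — so Linden is the Condorcet winner.

Linden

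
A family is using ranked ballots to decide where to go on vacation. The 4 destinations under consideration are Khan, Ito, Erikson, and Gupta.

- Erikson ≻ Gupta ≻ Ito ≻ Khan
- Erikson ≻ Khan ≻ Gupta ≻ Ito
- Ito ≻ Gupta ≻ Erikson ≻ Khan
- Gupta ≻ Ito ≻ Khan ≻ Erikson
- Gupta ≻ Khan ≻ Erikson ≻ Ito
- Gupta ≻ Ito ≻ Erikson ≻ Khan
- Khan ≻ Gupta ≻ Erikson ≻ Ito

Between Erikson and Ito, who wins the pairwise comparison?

Ballots ranking Erikson above Ito: 4.
Ballots ranking Ito above Erikson: 3.
Erikson wins the head-to-head, 4–3.

Erikson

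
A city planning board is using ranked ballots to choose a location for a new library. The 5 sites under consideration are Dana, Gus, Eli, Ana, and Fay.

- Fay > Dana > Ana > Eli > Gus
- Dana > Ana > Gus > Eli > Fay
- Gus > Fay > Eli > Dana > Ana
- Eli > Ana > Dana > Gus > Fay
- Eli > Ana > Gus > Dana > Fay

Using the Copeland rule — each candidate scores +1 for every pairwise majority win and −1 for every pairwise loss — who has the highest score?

Pairwise results:
  Dana vs Gus: Dana wins 3–2.
  Dana vs Eli: Eli wins 3–2.
  Dana vs Ana: Dana wins 3–2.
  Dana vs Fay: Dana wins 3–2.
  Gus vs Eli: Eli wins 3–2.
  Gus vs Ana: Ana wins 4–1.
  Gus vs Fay: Gus wins 4–1.
  Eli vs Ana: Eli wins 3–2.
  Eli vs Fay: Eli wins 3–2.
  Ana vs Fay: Ana wins 3–2.
Copeland scores (wins − losses):
  Dana: 3 − 1 = 2
  Gus: 1 − 3 = -2
  Eli: 4 − 0 = 4
  Ana: 2 − 2 = 0
  Fay: 0 − 4 = -4
Eli has the best Copeland score.

Eli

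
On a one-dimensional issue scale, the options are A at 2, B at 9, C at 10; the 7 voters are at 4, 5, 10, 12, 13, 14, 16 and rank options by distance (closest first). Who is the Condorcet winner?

With single-peaked preferences on a line, the Condorcet winner is the candidate closest to the median voter.
The median voter (position 12) is closest to C at 10.
Check: C vs A — voters closer to C: 5 of 7.

C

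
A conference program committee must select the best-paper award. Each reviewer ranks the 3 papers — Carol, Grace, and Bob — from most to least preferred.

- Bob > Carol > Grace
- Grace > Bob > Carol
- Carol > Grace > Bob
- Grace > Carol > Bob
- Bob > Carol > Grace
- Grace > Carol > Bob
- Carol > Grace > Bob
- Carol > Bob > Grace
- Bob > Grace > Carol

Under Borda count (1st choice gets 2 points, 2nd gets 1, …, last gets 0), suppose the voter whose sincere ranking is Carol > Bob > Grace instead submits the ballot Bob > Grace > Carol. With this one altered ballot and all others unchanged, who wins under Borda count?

Borda totals with the altered ballot: Carol 8, Grace 10, Bob 9.
The switch changes the winner from Carol to Grace.

Grace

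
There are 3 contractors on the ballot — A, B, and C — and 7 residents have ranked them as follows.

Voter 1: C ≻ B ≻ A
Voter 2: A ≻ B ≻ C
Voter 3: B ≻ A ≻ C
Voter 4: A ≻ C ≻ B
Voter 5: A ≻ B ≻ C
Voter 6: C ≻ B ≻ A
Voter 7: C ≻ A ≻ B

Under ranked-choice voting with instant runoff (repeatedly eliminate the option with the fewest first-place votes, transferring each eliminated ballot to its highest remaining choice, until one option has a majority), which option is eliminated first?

B

Round 1: A 3, C 3, B 1. B has the fewest and is eliminated.
Round 2: A 4, C 3. A has a majority.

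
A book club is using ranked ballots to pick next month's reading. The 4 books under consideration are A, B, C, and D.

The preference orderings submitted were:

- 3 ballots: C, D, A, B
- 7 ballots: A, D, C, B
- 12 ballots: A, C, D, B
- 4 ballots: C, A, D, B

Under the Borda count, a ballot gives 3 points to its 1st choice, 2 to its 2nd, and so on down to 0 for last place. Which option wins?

Borda scores:
  A: 3·1 + 7·3 + 12·3 + 4·2 = 68
  B: 3·0 + 7·0 + 12·0 + 4·0 = 0
  C: 3·3 + 7·1 + 12·2 + 4·3 = 52
  D: 3·2 + 7·2 + 12·1 + 4·1 = 36
A has the highest total.

A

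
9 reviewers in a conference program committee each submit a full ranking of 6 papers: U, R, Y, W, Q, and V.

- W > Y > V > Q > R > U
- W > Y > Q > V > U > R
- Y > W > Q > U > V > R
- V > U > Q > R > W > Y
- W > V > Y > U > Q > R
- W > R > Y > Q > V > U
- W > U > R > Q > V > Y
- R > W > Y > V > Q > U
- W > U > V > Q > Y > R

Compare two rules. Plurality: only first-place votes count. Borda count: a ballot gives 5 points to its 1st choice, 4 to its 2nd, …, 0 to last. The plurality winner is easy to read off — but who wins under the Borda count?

W

Plurality first-place counts: U 0, R 1, Y 1, W 6, Q 0, V 1 → W.
Borda totals: U 17, R 15, Y 23, W 39, Q 19, V 22 → W.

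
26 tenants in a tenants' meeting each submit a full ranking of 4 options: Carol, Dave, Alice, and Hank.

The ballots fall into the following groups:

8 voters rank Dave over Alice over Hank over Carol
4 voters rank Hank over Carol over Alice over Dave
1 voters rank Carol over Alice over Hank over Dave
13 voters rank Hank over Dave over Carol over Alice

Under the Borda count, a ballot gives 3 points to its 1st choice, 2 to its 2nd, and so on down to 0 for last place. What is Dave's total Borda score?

50

Borda scores:
  Carol: 8·0 + 4·2 + 3 + 13·1 = 24
  Dave: 8·3 + 4·0 + 0 + 13·2 = 50
  Alice: 8·2 + 4·1 + 2 + 13·0 = 22
  Hank: 8·1 + 4·3 + 1 + 13·3 = 60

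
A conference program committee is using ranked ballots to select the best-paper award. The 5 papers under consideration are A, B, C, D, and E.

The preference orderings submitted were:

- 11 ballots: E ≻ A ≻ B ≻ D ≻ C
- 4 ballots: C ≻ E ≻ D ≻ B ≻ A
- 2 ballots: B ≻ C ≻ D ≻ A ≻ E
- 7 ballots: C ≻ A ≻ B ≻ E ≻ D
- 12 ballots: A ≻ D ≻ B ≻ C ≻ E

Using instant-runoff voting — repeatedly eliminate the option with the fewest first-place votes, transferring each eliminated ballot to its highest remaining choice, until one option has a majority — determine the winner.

A

Round 1: A 12, C 11, E 11, B 2, D 0. D has the fewest and is eliminated.
Round 2: A 12, C 11, E 11, B 2. B has the fewest and is eliminated.
Round 3: C 13, A 12, E 11. E has the fewest and is eliminated.
Round 4: A 23, C 13. A has a majority.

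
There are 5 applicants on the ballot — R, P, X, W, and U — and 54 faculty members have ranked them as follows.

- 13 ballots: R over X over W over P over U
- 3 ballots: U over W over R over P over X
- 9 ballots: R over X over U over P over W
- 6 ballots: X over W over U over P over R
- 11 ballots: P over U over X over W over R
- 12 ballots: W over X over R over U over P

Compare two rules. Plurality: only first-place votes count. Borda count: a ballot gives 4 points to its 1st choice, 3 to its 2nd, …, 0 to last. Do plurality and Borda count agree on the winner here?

No

Plurality first-place counts: R 22, P 11, X 6, W 12, U 3 → R.
Borda totals: R 118, P 75, X 148, W 112, U 87 → X.
The two rules disagree: plurality picks R, Borda picks X.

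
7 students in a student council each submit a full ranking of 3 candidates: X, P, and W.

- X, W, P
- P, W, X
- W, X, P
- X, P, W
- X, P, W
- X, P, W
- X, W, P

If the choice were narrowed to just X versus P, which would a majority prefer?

X

Ballots ranking X above P: 6.
Ballots ranking P above X: 1.
X wins the head-to-head, 6–1.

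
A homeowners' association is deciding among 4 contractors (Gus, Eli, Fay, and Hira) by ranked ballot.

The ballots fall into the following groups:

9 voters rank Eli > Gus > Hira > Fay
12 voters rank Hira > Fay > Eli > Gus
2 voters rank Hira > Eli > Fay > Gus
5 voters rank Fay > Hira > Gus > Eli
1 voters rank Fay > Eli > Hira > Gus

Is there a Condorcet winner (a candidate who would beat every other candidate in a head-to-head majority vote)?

Yes

Head-to-head results (29 voters total):
Gus vs Eli: Eli wins 24–5.
Gus vs Fay: Fay wins 20–9.
Gus vs Hira: Hira wins 20–9.
Eli vs Fay: Fay wins 18–11.
Eli vs Hira: Hira wins 19–10.
Fay vs Hira: Hira wins 23–6.
Hira beats each rival — Gus (20–9), Eli (19–10), Fay (23–6) — so Hira is the Condorcet winner.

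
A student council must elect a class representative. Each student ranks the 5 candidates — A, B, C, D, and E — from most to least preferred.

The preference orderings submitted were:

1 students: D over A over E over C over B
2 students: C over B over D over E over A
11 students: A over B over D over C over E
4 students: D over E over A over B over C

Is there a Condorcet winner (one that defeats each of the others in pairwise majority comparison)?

Yes

Head-to-head results (18 voters total):
A vs B: A wins 16–2.
A vs C: A wins 16–2.
A vs D: A wins 11–7.
A vs E: A wins 12–6.
B vs C: B wins 15–3.
B vs D: B wins 13–5.
B vs E: B wins 13–5.
C vs D: D wins 16–2.
C vs E: C wins 13–5.
D vs E: D wins 18–0.
A beats each rival — B (16–2), C (16–2), D (11–7), E (12–6) — so A is the Condorcet winner.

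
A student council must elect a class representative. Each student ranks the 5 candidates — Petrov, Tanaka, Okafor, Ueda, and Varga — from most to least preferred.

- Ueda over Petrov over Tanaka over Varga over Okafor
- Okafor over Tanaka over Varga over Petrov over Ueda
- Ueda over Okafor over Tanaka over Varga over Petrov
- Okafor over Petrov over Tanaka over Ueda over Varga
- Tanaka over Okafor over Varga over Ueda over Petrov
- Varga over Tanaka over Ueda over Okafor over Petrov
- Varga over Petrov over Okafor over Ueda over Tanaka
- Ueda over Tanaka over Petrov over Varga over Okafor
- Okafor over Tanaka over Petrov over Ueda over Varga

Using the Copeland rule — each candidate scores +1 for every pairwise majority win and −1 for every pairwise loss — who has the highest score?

Pairwise results:
  Petrov vs Tanaka: Tanaka wins 6–3.
  Petrov vs Okafor: Okafor wins 6–3.
  Petrov vs Ueda: Ueda wins 5–4.
  Petrov vs Varga: Varga wins 5–4.
  Tanaka vs Okafor: Okafor wins 5–4.
  Tanaka vs Ueda: Tanaka wins 5–4.
  Tanaka vs Varga: Tanaka wins 7–2.
  Okafor vs Ueda: Okafor wins 5–4.
  Okafor vs Varga: Okafor wins 5–4.
  Ueda vs Varga: Ueda wins 5–4.
Copeland scores (wins − losses):
  Petrov: 0 − 4 = -4
  Tanaka: 3 − 1 = 2
  Okafor: 4 − 0 = 4
  Ueda: 2 − 2 = 0
  Varga: 1 − 3 = -2
Okafor has the best Copeland score.

Okafor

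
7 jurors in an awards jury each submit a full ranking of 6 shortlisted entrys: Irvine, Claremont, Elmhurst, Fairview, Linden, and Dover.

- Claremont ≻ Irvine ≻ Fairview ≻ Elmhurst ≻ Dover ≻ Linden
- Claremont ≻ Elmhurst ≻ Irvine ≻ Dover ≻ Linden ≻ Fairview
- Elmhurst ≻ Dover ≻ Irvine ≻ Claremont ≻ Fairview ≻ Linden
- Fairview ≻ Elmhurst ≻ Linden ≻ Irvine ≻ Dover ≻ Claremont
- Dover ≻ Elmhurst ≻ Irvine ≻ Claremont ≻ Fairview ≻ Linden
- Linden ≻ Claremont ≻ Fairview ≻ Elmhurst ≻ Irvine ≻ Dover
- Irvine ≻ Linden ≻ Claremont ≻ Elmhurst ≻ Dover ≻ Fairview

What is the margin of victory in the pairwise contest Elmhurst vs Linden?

Ballots ranking Elmhurst above Linden: 5.
Ballots ranking Linden above Elmhurst: 2.
Elmhurst wins 5–2, a margin of 3.

3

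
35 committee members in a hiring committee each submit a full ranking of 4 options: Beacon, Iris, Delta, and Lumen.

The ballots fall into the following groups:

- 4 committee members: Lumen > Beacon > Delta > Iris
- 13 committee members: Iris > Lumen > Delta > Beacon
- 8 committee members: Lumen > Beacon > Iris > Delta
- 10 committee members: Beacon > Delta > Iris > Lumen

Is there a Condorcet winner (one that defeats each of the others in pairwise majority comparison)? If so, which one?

Head-to-head results (35 voters total):
Beacon vs Iris: Beacon wins 22–13.
Beacon vs Delta: Beacon wins 22–13.
Beacon vs Lumen: Lumen wins 25–10.
Iris vs Delta: Iris wins 21–14.
Iris vs Lumen: Iris wins 23–12.
Delta vs Lumen: Lumen wins 25–10.
No candidate beats all others: Beacon beats Iris beats Lumen beats Beacon, a majority cycle.

None — there is no Condorcet winner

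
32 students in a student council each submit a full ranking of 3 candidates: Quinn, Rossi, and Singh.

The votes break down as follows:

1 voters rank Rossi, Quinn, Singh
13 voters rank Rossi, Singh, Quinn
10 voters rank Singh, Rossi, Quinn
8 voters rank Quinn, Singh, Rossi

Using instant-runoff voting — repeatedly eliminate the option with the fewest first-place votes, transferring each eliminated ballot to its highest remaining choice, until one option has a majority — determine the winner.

Singh

Round 1: Rossi 14, Singh 10, Quinn 8. Quinn has the fewest and is eliminated.
Round 2: Singh 18, Rossi 14. Singh has a majority.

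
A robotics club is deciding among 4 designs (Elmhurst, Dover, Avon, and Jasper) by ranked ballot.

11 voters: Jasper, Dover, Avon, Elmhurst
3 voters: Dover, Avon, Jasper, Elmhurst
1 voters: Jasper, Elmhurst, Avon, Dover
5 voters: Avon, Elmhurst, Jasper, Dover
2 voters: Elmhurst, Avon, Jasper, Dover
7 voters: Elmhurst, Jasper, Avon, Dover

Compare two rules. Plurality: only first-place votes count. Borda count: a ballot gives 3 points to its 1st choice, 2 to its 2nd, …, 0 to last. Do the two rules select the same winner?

Plurality first-place counts: Elmhurst 9, Dover 3, Avon 5, Jasper 12 → Jasper.
Borda totals: Elmhurst 39, Dover 31, Avon 44, Jasper 60 → Jasper.
The two rules agree on Jasper.

Yes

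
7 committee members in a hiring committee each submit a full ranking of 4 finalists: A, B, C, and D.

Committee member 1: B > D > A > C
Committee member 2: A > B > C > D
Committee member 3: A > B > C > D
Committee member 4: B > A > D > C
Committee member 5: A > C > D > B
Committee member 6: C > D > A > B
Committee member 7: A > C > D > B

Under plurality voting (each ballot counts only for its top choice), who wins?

First-place vote totals:
  A: 4
  B: 2
  C: 1
  D: 0
A has the most first-place votes.

A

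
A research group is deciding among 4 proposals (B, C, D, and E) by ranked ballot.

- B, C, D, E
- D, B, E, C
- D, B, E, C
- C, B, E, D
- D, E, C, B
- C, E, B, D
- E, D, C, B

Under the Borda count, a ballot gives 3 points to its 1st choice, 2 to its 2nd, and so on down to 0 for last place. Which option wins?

Borda scores:
  B: 3 + 2 + 2 + 2 + 0 + 1 + 0 = 10
  C: 2 + 0 + 0 + 3 + 1 + 3 + 1 = 10
  D: 1 + 3 + 3 + 0 + 3 + 0 + 2 = 12
  E: 0 + 1 + 1 + 1 + 2 + 2 + 3 = 10
D has the highest total.

D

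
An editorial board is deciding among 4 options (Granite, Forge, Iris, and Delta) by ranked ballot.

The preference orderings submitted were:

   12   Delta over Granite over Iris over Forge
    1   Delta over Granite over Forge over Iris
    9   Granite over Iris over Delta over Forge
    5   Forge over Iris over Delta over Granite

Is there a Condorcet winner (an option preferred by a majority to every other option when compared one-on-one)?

Head-to-head results (27 voters total):
Granite vs Forge: Granite wins 22–5.
Granite vs Iris: Granite wins 22–5.
Granite vs Delta: Delta wins 18–9.
Forge vs Iris: Iris wins 21–6.
Forge vs Delta: Delta wins 22–5.
Iris vs Delta: Iris wins 14–13.
No candidate beats all others: Granite beats Iris beats Delta beats Granite, a majority cycle.

No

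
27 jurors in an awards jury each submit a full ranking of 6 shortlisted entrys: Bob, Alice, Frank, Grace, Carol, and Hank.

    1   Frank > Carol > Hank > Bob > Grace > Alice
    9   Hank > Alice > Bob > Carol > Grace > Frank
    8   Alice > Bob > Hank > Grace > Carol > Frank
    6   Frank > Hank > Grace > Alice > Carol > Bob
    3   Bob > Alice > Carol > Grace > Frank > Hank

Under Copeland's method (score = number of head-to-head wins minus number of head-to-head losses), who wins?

Hank

Pairwise results:
  Bob vs Alice: Alice wins 23–4.
  Bob vs Frank: Bob wins 20–7.
  Bob vs Grace: Bob wins 21–6.
  Bob vs Carol: Bob wins 20–7.
  Bob vs Hank: Hank wins 16–11.
  Alice vs Frank: Alice wins 20–7.
  Alice vs Grace: Alice wins 20–7.
  Alice vs Carol: Alice wins 26–1.
  Alice vs Hank: Hank wins 16–11.
  Frank vs Grace: Grace wins 20–7.
  Frank vs Carol: Carol wins 20–7.
  Frank vs Hank: Hank wins 17–10.
  Grace vs Carol: Grace wins 14–13.
  Grace vs Hank: Hank wins 24–3.
  Carol vs Hank: Hank wins 23–4.
Copeland scores (wins − losses):
  Bob: 3 − 2 = 1
  Alice: 4 − 1 = 3
  Frank: 0 − 5 = -5
  Grace: 2 − 3 = -1
  Carol: 1 − 4 = -3
  Hank: 5 − 0 = 5
Hank has the best Copeland score.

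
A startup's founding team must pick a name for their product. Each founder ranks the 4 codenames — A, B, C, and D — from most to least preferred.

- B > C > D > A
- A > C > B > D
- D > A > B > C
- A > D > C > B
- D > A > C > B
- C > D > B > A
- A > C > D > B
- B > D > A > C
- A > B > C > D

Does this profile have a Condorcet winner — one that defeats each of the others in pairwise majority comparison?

No

Head-to-head results (9 voters total):
A vs B: A wins 6–3.
A vs C: A wins 7–2.
A vs D: D wins 5–4.
B vs C: C wins 5–4.
B vs D: D wins 5–4.
C vs D: C wins 5–4.
No candidate beats all others: A beats C beats D beats A, a majority cycle.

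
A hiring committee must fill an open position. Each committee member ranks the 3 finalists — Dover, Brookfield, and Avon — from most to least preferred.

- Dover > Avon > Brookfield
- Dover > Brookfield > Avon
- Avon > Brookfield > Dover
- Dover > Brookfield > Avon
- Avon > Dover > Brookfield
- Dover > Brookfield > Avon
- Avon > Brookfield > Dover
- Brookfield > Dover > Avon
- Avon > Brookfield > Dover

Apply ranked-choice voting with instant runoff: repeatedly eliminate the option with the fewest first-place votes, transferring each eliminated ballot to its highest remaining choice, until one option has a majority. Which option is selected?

Round 1: Dover 4, Avon 4, Brookfield 1. Brookfield has the fewest and is eliminated.
Round 2: Dover 5, Avon 4. Dover has a majority.

Dover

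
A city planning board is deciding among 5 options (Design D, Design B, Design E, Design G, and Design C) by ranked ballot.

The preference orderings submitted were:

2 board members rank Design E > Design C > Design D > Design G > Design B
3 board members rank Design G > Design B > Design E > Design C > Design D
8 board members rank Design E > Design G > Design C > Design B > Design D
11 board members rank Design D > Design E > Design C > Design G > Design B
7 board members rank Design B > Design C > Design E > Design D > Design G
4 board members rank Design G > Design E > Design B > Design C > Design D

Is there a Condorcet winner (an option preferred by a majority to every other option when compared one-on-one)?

Yes

Head-to-head results (35 voters total):
Design D vs Design B: Design B wins 22–13.
Design D vs Design E: Design E wins 24–11.
Design D vs Design G: Design D wins 20–15.
Design D vs Design C: Design C wins 24–11.
Design B vs Design E: Design E wins 25–10.
Design B vs Design G: Design G wins 28–7.
Design B vs Design C: Design C wins 21–14.
Design E vs Design G: Design E wins 28–7.
Design E vs Design C: Design E wins 28–7.
Design G vs Design C: Design C wins 20–15.
Design E beats each rival — Design D (24–11), Design B (25–10), Design G (28–7), Design C (28–7) — so Design E is the Condorcet winner.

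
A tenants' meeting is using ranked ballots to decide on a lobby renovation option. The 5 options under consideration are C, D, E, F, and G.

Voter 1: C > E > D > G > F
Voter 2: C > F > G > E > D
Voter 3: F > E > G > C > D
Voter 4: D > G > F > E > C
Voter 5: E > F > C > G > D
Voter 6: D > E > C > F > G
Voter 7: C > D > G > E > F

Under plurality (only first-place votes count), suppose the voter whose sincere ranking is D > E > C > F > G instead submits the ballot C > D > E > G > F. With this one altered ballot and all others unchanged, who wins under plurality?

C

First-place totals with the altered ballot: C 4, D 1, E 1, F 1, G 0.
The winner is unchanged: still C.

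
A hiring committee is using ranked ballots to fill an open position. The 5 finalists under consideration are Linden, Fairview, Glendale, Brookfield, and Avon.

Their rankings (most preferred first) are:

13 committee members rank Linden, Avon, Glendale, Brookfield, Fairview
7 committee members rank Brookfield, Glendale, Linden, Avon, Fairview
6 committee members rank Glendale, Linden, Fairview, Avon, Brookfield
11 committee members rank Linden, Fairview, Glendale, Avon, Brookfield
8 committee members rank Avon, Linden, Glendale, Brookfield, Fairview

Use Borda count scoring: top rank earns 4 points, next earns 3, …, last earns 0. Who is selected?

Borda scores:
  Linden: 13·4 + 7·2 + 6·3 + 11·4 + 8·3 = 152
  Fairview: 13·0 + 7·0 + 6·2 + 11·3 + 8·0 = 45
  Glendale: 13·2 + 7·3 + 6·4 + 11·2 + 8·2 = 109
  Brookfield: 13·1 + 7·4 + 6·0 + 11·0 + 8·1 = 49
  Avon: 13·3 + 7·1 + 6·1 + 11·1 + 8·4 = 95
Linden has the highest total.

Linden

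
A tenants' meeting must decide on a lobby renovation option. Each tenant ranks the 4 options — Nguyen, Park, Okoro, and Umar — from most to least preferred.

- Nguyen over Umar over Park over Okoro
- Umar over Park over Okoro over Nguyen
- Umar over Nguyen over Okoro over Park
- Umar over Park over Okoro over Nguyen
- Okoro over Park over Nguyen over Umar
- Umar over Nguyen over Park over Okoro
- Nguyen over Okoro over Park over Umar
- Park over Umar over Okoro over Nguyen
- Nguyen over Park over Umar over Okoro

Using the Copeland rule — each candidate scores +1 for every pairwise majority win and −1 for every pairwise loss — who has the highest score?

Umar

Pairwise results:
  Nguyen vs Park: Nguyen wins 5–4.
  Nguyen vs Okoro: Nguyen wins 5–4.
  Nguyen vs Umar: Umar wins 5–4.
  Park vs Okoro: Park wins 6–3.
  Park vs Umar: Umar wins 5–4.
  Okoro vs Umar: Umar wins 7–2.
Copeland scores (wins − losses):
  Nguyen: 2 − 1 = 1
  Park: 1 − 2 = -1
  Okoro: 0 − 3 = -3
  Umar: 3 − 0 = 3
Umar has the best Copeland score.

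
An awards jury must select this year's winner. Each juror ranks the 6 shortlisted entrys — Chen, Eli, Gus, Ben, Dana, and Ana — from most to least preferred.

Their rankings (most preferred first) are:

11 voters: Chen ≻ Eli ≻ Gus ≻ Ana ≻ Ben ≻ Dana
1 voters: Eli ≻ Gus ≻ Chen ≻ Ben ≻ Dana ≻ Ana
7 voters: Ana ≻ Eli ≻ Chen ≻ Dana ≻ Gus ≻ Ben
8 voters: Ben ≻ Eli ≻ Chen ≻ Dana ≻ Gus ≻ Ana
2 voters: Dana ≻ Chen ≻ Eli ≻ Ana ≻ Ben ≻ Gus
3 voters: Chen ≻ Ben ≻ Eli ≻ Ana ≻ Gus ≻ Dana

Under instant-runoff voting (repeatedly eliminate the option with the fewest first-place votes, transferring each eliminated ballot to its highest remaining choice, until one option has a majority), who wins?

Chen

Round 1: Chen 14, Ben 8, Ana 7, Dana 2, Eli 1, Gus 0. Gus has the fewest and is eliminated.
Round 2: Chen 14, Ben 8, Ana 7, Dana 2, Eli 1. Eli has the fewest and is eliminated.
Round 3: Chen 15, Ben 8, Ana 7, Dana 2. Dana has the fewest and is eliminated.
Round 4: Chen 17, Ben 8, Ana 7. Chen has a majority.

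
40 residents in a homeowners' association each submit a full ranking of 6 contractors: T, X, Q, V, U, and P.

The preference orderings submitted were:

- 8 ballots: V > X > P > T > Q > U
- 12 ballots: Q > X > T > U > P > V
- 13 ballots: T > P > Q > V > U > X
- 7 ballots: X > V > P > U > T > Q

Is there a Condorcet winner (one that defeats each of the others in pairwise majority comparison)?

No

Head-to-head results (40 voters total):
T vs X: X wins 27–13.
T vs Q: T wins 28–12.
T vs V: T wins 25–15.
T vs U: T wins 33–7.
T vs P: T wins 25–15.
X vs Q: Q wins 25–15.
X vs V: V wins 21–19.
X vs U: X wins 27–13.
X vs P: X wins 27–13.
Q vs V: Q wins 25–15.
Q vs U: Q wins 33–7.
Q vs P: P wins 28–12.
V vs U: V wins 28–12.
V vs P: P wins 25–15.
U vs P: P wins 28–12.
No candidate beats all others: T beats Q beats X beats T, a majority cycle.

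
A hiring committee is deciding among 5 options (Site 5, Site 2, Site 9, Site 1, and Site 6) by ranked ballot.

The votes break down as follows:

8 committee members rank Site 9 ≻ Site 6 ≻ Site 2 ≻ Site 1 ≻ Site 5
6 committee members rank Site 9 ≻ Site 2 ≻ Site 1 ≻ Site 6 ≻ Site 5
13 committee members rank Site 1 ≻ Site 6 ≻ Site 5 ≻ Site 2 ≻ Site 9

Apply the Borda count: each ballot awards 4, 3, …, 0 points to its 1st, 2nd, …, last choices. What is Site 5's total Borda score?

Borda scores:
  Site 5: 8·0 + 6·0 + 13·2 = 26
  Site 2: 8·2 + 6·3 + 13·1 = 47
  Site 9: 8·4 + 6·4 + 13·0 = 56
  Site 1: 8·1 + 6·2 + 13·4 = 72
  Site 6: 8·3 + 6·1 + 13·3 = 69

26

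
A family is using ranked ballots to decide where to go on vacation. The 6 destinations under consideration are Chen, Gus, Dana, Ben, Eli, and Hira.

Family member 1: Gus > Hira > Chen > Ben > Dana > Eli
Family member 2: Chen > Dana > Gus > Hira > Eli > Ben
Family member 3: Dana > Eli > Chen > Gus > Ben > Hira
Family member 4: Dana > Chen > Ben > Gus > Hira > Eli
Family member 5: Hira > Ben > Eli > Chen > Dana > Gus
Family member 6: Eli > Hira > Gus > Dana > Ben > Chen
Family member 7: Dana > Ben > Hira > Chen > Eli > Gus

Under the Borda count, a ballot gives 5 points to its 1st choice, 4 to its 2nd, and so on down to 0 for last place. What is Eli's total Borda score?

Borda scores:
  Chen: 3 + 5 + 3 + 4 + 2 + 0 + 2 = 19
  Gus: 5 + 3 + 2 + 2 + 0 + 3 + 0 = 15
  Dana: 1 + 4 + 5 + 5 + 1 + 2 + 5 = 23
  Ben: 2 + 0 + 1 + 3 + 4 + 1 + 4 = 15
  Eli: 0 + 1 + 4 + 0 + 3 + 5 + 1 = 14
  Hira: 4 + 2 + 0 + 1 + 5 + 4 + 3 = 19

14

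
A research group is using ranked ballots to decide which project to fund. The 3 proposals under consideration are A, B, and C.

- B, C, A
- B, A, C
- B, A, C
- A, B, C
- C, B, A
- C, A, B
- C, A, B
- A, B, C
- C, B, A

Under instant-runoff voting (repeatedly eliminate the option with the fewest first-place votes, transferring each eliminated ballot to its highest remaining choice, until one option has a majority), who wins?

B

Round 1: C 4, B 3, A 2. A has the fewest and is eliminated.
Round 2: B 5, C 4. B has a majority.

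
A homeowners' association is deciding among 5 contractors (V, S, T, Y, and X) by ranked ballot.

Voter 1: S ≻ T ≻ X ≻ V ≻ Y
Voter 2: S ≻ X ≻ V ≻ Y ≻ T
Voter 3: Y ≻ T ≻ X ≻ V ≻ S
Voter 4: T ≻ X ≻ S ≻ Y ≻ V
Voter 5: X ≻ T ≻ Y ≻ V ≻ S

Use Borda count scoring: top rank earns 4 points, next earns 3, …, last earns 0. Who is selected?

X

Borda scores:
  V: 1 + 2 + 1 + 0 + 1 = 5
  S: 4 + 4 + 0 + 2 + 0 = 10
  T: 3 + 0 + 3 + 4 + 3 = 13
  Y: 0 + 1 + 4 + 1 + 2 = 8
  X: 2 + 3 + 2 + 3 + 4 = 14
X has the highest total.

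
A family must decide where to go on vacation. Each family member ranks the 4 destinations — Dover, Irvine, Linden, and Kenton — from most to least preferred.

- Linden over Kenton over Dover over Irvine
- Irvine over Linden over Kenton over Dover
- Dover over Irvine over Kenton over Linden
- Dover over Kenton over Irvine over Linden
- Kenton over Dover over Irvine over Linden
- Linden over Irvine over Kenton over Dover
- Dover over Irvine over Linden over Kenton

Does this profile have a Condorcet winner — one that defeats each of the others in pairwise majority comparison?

No

Head-to-head results (7 voters total):
Dover vs Irvine: Dover wins 5–2.
Dover vs Linden: Dover wins 4–3.
Dover vs Kenton: Kenton wins 4–3.
Irvine vs Linden: Irvine wins 5–2.
Irvine vs Kenton: Irvine wins 4–3.
Linden vs Kenton: Linden wins 4–3.
No candidate beats all others: Dover beats Irvine beats Kenton beats Dover, a majority cycle.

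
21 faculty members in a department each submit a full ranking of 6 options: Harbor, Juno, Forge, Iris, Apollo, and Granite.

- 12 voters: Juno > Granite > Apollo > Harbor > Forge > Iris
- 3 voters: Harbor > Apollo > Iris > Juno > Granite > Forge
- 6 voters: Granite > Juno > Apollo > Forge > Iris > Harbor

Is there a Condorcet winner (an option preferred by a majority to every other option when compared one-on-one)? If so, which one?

Head-to-head results (21 voters total):
Harbor vs Juno: Juno wins 18–3.
Harbor vs Forge: Harbor wins 15–6.
Harbor vs Iris: Harbor wins 15–6.
Harbor vs Apollo: Apollo wins 18–3.
Harbor vs Granite: Granite wins 18–3.
Juno vs Forge: Juno wins 21–0.
Juno vs Iris: Juno wins 18–3.
Juno vs Apollo: Juno wins 18–3.
Juno vs Granite: Juno wins 15–6.
Forge vs Iris: Forge wins 18–3.
Forge vs Apollo: Apollo wins 21–0.
Forge vs Granite: Granite wins 21–0.
Iris vs Apollo: Apollo wins 21–0.
Iris vs Granite: Granite wins 18–3.
Apollo vs Granite: Granite wins 18–3.
Juno beats each rival — Harbor (18–3), Forge (21–0), Iris (18–3), Apollo (18–3), Granite (15–6) — so Juno is the Condorcet winner.

Juno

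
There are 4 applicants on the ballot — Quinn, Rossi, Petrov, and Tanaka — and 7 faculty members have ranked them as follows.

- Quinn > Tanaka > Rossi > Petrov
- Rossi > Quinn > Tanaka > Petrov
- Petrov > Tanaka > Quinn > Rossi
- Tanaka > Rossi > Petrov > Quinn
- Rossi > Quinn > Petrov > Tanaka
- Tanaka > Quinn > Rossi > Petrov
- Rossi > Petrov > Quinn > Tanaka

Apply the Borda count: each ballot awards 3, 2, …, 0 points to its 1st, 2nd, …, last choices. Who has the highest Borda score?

Borda scores:
  Quinn: 3 + 2 + 1 + 0 + 2 + 2 + 1 = 11
  Rossi: 1 + 3 + 0 + 2 + 3 + 1 + 3 = 13
  Petrov: 0 + 0 + 3 + 1 + 1 + 0 + 2 = 7
  Tanaka: 2 + 1 + 2 + 3 + 0 + 3 + 0 = 11
Rossi has the highest total.

Rossi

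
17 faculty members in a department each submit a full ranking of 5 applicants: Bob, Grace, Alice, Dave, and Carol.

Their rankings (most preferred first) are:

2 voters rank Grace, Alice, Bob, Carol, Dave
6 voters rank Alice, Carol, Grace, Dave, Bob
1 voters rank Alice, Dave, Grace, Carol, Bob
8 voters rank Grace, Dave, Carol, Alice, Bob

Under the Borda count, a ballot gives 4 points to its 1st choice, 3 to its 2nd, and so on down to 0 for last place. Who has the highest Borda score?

Grace

Borda scores:
  Bob: 2·2 + 6·0 + 0 + 8·0 = 4
  Grace: 2·4 + 6·2 + 2 + 8·4 = 54
  Alice: 2·3 + 6·4 + 4 + 8·1 = 42
  Dave: 2·0 + 6·1 + 3 + 8·3 = 33
  Carol: 2·1 + 6·3 + 1 + 8·2 = 37
Grace has the highest total.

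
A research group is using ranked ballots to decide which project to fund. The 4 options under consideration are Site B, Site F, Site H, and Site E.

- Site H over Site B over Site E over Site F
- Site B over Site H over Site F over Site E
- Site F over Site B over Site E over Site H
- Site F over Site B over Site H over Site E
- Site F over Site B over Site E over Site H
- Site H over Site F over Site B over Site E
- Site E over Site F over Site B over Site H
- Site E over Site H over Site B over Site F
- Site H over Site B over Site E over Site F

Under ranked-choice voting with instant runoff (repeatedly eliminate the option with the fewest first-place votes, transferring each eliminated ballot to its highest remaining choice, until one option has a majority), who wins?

Round 1: Site F 3, Site H 3, Site E 2, Site B 1. Site B has the fewest and is eliminated.
Round 2: Site H 4, Site F 3, Site E 2. Site E has the fewest and is eliminated.
Round 3: Site H 5, Site F 4. Site H has a majority.

Site H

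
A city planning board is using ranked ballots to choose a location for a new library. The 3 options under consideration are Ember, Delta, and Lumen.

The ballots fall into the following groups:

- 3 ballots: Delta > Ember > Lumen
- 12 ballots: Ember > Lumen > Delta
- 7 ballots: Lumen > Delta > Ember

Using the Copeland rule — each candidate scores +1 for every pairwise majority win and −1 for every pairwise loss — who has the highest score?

Pairwise results:
  Ember vs Delta: Ember wins 12–10.
  Ember vs Lumen: Ember wins 15–7.
  Delta vs Lumen: Lumen wins 19–3.
Copeland scores (wins − losses):
  Ember: 2 − 0 = 2
  Delta: 0 − 2 = -2
  Lumen: 1 − 1 = 0
Ember has the best Copeland score.

Ember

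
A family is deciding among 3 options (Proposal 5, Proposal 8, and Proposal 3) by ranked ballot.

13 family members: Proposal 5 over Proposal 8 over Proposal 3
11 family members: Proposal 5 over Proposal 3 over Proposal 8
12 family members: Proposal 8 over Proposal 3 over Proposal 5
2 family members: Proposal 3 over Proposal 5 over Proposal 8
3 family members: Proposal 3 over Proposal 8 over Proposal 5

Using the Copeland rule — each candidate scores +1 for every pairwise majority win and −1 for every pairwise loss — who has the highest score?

Pairwise results:
  Proposal 5 vs Proposal 8: Proposal 5 wins 26–15.
  Proposal 5 vs Proposal 3: Proposal 5 wins 24–17.
  Proposal 8 vs Proposal 3: Proposal 8 wins 25–16.
Copeland scores (wins − losses):
  Proposal 5: 2 − 0 = 2
  Proposal 8: 1 − 1 = 0
  Proposal 3: 0 − 2 = -2
Proposal 5 has the best Copeland score.

Proposal 5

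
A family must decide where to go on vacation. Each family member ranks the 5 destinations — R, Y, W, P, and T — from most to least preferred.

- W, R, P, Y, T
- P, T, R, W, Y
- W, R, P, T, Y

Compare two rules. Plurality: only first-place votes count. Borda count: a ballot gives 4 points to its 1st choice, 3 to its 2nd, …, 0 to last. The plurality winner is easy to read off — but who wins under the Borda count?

W

Plurality first-place counts: R 0, Y 0, W 2, P 1, T 0 → W.
Borda totals: R 8, Y 1, W 9, P 8, T 4 → W.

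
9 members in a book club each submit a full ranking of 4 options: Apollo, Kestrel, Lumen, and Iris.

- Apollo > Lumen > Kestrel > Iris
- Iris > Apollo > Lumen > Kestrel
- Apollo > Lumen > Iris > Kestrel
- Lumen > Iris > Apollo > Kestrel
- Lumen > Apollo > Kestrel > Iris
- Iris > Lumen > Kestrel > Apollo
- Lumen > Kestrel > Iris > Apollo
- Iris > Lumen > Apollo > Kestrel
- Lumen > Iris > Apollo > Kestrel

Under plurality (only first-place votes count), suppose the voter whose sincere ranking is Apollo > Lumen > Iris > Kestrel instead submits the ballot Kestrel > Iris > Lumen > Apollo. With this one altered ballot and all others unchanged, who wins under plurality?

First-place totals with the altered ballot: Apollo 1, Kestrel 1, Lumen 4, Iris 3.
The winner is unchanged: still Lumen.

Lumen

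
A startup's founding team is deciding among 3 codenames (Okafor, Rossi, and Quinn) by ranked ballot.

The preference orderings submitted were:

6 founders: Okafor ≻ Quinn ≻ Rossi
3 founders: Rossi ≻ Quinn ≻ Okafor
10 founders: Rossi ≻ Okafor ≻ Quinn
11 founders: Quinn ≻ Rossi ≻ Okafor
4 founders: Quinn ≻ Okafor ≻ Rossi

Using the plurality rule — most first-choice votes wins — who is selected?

Quinn

First-place vote totals:
  Okafor: 6
  Rossi: 13
  Quinn: 15
Quinn has the most first-place votes.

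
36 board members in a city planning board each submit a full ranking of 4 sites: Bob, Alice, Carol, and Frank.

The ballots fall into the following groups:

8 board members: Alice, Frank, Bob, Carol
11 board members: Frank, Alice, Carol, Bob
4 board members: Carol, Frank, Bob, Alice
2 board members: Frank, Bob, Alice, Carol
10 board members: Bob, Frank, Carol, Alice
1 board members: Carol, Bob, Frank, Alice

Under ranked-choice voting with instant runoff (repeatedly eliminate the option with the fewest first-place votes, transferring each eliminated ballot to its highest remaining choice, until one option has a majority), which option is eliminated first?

Carol

Round 1: Frank 13, Bob 10, Alice 8, Carol 5. Carol has the fewest and is eliminated.
Round 2: Frank 17, Bob 11, Alice 8. Alice has the fewest and is eliminated.
Round 3: Frank 25, Bob 11. Frank has a majority.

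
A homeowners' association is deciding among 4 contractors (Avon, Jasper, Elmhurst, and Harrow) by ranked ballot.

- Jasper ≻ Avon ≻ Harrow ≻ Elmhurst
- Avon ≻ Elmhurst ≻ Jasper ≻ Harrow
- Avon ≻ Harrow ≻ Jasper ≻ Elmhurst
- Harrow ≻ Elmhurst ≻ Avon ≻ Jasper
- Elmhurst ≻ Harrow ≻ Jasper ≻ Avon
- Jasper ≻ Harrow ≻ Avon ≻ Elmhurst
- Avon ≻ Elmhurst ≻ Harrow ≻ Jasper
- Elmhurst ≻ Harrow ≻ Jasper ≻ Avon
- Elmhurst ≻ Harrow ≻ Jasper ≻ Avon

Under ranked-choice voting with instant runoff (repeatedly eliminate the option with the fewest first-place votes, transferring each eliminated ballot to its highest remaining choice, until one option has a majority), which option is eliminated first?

Harrow

Round 1: Avon 3, Elmhurst 3, Jasper 2, Harrow 1. Harrow has the fewest and is eliminated.
Round 2: Elmhurst 4, Avon 3, Jasper 2. Jasper has the fewest and is eliminated.
Round 3: Avon 5, Elmhurst 4. Avon has a majority.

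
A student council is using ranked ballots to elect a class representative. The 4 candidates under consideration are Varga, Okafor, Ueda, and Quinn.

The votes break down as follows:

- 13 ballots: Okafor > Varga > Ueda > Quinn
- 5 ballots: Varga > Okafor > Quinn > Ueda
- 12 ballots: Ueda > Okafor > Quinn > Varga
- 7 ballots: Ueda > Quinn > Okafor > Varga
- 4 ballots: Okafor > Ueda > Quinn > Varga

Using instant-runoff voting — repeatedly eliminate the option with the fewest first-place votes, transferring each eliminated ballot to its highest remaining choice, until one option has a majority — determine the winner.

Okafor

Round 1: Ueda 19, Okafor 17, Varga 5, Quinn 0. Quinn has the fewest and is eliminated.
Round 2: Ueda 19, Okafor 17, Varga 5. Varga has the fewest and is eliminated.
Round 3: Okafor 22, Ueda 19. Okafor has a majority.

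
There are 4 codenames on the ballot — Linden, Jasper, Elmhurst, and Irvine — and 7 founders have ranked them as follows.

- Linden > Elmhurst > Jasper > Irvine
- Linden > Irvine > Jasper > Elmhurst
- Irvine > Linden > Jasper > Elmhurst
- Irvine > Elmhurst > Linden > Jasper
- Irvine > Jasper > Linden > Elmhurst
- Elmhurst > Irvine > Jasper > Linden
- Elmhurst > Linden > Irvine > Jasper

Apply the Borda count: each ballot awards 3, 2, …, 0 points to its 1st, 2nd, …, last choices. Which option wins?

Borda scores:
  Linden: 3 + 3 + 2 + 1 + 1 + 0 + 2 = 12
  Jasper: 1 + 1 + 1 + 0 + 2 + 1 + 0 = 6
  Elmhurst: 2 + 0 + 0 + 2 + 0 + 3 + 3 = 10
  Irvine: 0 + 2 + 3 + 3 + 3 + 2 + 1 = 14
Irvine has the highest total.

Irvine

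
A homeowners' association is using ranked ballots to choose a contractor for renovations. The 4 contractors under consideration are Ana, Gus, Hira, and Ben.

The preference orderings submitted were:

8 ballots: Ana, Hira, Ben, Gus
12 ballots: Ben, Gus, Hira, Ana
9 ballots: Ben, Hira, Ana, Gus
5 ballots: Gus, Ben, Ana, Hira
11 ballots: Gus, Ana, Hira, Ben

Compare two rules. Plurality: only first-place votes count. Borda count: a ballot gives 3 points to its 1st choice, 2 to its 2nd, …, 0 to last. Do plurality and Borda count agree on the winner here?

Yes

Plurality first-place counts: Ana 8, Gus 16, Hira 0, Ben 21 → Ben.
Borda totals: Ana 60, Gus 72, Hira 57, Ben 81 → Ben.
The two rules agree on Ben.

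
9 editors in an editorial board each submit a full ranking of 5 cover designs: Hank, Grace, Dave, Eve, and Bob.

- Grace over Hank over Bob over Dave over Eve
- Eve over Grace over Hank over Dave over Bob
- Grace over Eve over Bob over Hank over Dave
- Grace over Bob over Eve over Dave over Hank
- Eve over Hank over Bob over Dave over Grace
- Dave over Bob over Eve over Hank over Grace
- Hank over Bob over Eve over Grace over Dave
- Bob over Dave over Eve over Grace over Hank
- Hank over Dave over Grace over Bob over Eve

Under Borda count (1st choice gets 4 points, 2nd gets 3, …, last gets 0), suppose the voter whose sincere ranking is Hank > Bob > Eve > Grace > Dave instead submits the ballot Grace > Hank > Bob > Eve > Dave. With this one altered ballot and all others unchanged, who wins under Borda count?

Borda totals with the altered ballot: Hank 17, Grace 22, Dave 14, Eve 18, Bob 19.
The switch changes the winner from Bob to Grace.

Grace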